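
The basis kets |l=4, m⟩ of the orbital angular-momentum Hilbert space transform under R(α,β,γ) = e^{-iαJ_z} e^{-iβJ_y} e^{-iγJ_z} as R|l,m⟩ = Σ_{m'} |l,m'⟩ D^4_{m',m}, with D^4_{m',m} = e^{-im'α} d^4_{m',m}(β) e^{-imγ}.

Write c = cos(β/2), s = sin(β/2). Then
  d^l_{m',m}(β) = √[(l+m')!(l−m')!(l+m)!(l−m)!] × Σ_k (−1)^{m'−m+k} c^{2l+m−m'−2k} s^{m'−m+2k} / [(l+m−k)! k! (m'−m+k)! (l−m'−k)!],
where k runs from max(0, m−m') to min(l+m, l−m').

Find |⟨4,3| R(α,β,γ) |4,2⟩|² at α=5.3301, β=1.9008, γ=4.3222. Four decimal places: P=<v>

P=0.1110

First d^4_{3,2}(β=1.9008), then the phase factors e^{-i(3)α} and e^{-i(2)γ}:
Half-angle: c=0.581358, s=0.813648. N=√(5040·1·720·2)=2693.993318
Admissible k: 0..1 (factorial args all ≥0)
  k=0: (−1)^1·2693.9933/(720)·0.5814^7·0.8136^1 = -0.068329
  k=1: (−1)^2·2693.9933/(240)·0.5814^5·0.8136^3 = +0.401525
d^4_{3,2}(1.9008) = -0.068329 +0.401525 = +0.333196
|D^4_{3,2}|² = |d^4_{3,2}(β)|² = (+0.333196)² = 0.111019 (the z-rotation phases have unit modulus)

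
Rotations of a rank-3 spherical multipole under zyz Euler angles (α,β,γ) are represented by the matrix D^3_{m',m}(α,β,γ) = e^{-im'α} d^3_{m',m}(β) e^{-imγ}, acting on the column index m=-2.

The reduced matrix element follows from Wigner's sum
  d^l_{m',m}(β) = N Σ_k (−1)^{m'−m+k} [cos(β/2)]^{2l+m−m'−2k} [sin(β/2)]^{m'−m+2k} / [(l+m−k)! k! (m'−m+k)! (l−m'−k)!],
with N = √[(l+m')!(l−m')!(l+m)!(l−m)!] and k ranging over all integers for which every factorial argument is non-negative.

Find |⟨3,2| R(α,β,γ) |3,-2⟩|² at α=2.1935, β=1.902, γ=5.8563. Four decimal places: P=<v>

Split into d^3_{2,-2}(β=1.902) × two z-phases.
c=cos(1.902/2)=0.580869, s=sin(1.902/2)=0.813997; N=√[120·1·1·120]=120.000000
k∈{0,1} keeps every argument non-negative
  k=0: (−1)^4·120.0000/(24)·0.5809^2·0.8140^4 = +0.740658
  k=1: (−1)^5·120.0000/(120)·0.5809^0·0.8140^6 = -0.290895
d^3_{2,-2}(1.902) = +0.740658 -0.290895 = +0.449763
|D^3_{2,-2}|² = |d^3_{2,-2}(β)|² = (+0.449763)² = 0.202287 (the z-rotation phases have unit modulus)

P=0.2023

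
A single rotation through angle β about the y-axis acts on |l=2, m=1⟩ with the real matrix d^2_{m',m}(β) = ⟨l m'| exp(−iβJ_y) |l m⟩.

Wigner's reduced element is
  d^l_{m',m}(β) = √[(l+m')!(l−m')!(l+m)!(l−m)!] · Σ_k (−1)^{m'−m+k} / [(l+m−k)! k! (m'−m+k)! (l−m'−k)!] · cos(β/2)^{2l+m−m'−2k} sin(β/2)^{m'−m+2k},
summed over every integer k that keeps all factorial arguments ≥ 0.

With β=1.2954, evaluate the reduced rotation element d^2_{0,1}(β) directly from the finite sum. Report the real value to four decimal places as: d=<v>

d^2_{0,1}(β=1.2954) via Wigner's sum:
c=cos(1.2954/2)=0.797474, s=sin(1.2954/2)=0.603354; N=√[2·2·6·1]=4.898979
The bounds max(0,m−m')=1 and min(l+m,l−m')=2 give 2 terms
  k=1: (−1)^0·4.8990/(2)·0.7975^3·0.6034^1 = +0.749543
  k=2: (−1)^1·4.8990/(2)·0.7975^1·0.6034^3 = -0.429050
d^2_{0,1}(1.2954) = +0.749543 -0.429050 = +0.320493

d=0.3205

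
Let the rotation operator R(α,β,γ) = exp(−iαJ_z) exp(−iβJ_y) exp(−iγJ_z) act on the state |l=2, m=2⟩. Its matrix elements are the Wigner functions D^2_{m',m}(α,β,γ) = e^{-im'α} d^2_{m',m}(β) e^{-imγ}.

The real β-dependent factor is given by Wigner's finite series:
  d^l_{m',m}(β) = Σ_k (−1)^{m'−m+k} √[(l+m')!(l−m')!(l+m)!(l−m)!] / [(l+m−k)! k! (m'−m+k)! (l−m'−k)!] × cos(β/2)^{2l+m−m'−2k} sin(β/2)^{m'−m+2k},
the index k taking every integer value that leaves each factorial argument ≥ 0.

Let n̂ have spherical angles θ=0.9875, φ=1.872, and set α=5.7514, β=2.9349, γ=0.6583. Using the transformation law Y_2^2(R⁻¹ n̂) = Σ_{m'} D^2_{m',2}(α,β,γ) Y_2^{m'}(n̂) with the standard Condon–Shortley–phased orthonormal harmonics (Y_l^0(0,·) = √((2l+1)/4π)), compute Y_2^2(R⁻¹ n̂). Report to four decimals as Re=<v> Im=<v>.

Need the full column D^2_{m',2} for m'=−2..2 at α=5.7514, β=2.9349, γ=0.6583.
cos(β/2)=0.103162, sin(β/2)=0.994665
d^2_{-2,2}: single k=4 term ⇒ +0.978828;  D = -0.708530-0.675344i
d^2_{-1,2}: single k=3 term ⇒ +0.203040;  D = -0.055641-0.195267i
d^2_{0,2}: single k=2 term ⇒ +0.025791;  D = +0.006486-0.024962i
d^2_{1,2}: single k=1 term ⇒ +0.002184;  D = +0.001545-0.001543i
d^2_{2,2}: single k=0 term ⇒ +0.000113;  D = +0.000110-0.000028i
Y_2^{m'}(θ=0.9875,φ=1.872) and Σ D·Y over m':
  (-0.7085-0.6753i)·(-0.2217+0.1525i)  (-0.0556-0.1953i)·(-0.1054-0.3392i)  (+0.0065-0.0250i)·(-0.0284+0.0000i)  (+0.0015-0.0015i)·(+0.1054-0.3392i)  (+0.0001-0.0000i)·(-0.2217-0.1525i)
Y_2^2(R⁻¹ n̂) = +0.199138+0.081163i

Re=0.1991 Im=0.0812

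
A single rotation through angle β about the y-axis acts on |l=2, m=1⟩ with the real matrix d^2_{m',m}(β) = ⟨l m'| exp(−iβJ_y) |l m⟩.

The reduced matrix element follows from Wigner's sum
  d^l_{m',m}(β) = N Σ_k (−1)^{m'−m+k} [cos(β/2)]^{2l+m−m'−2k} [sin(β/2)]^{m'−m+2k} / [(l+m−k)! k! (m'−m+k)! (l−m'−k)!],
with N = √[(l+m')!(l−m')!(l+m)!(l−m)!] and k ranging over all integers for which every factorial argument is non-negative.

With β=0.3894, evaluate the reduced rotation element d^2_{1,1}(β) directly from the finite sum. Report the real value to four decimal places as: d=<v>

d^2_{1,1}(β=0.3894) via Wigner's sum:
Half-angle: c=0.981106, s=0.193472. N=√(6·1·6·1)=6.000000
Admissible k: 0..1 (factorial args all ≥0)
  k=0: (−1)^0·6.0000/(6)·0.9811^4·0.1935^0 = +0.926538
  k=1: (−1)^1·6.0000/(2)·0.9811^2·0.1935^2 = -0.108091
d^2_{1,1}(0.3894) = +0.926538 -0.108091 = +0.818447

d=0.8184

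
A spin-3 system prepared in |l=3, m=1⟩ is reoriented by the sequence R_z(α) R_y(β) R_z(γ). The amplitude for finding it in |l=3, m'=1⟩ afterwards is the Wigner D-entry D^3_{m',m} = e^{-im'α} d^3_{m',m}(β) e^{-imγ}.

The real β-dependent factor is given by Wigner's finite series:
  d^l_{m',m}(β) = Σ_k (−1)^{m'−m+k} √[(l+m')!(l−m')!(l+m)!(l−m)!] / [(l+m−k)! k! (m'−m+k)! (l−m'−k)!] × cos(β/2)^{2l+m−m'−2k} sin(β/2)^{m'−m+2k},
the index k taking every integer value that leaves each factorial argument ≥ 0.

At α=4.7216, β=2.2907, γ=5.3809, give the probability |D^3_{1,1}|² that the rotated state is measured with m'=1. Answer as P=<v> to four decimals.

P=0.2661

First d^3_{1,1}(β=2.2907), then the phase factors e^{-i(1)α} and e^{-i(1)γ}:
c=cos(2.2907/2)=0.412727, s=sin(2.2907/2)=0.910855; N=√[24·2·24·2]=48.000000
The bounds max(0,m−m')=0 and min(l+m,l−m')=2 give 3 terms
  k=0: (−1)^0·48.0000/(48)·0.4127^6·0.9109^0 = +0.004943
  k=1: (−1)^1·48.0000/(6)·0.4127^4·0.9109^2 = -0.192593
  k=2: (−1)^2·48.0000/(8)·0.4127^2·0.9109^4 = +0.703516
d^3_{1,1}(2.2907) = +0.004943 -0.192593 +0.703516 = +0.515866
|D^3_{1,1}|² = |d^3_{1,1}(β)|² = (+0.515866)² = 0.266117 (the z-rotation phases have unit modulus)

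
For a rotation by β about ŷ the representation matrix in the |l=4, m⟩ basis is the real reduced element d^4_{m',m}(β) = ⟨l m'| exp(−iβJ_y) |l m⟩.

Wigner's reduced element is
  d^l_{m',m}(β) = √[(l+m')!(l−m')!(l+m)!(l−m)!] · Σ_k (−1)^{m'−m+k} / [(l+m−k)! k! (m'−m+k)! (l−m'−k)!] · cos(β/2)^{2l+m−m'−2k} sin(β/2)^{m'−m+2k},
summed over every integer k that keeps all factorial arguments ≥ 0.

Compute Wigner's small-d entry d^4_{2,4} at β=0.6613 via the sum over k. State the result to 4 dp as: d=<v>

d^4_{2,4}(β=0.6613) via Wigner's sum:
With c≡cos(β/2)=0.945832 and s≡sin(β/2)=0.324658, N=[720·2·40320·1]^{1/2}=7619.763776
Admissible k: 2..2 (factorial args all ≥0)
  k=2: (−1)^0·7619.7638/(1440)·0.9458^6·0.3247^2 = +0.399313
d^4_{2,4}(0.6613) = +0.399313

d=0.3993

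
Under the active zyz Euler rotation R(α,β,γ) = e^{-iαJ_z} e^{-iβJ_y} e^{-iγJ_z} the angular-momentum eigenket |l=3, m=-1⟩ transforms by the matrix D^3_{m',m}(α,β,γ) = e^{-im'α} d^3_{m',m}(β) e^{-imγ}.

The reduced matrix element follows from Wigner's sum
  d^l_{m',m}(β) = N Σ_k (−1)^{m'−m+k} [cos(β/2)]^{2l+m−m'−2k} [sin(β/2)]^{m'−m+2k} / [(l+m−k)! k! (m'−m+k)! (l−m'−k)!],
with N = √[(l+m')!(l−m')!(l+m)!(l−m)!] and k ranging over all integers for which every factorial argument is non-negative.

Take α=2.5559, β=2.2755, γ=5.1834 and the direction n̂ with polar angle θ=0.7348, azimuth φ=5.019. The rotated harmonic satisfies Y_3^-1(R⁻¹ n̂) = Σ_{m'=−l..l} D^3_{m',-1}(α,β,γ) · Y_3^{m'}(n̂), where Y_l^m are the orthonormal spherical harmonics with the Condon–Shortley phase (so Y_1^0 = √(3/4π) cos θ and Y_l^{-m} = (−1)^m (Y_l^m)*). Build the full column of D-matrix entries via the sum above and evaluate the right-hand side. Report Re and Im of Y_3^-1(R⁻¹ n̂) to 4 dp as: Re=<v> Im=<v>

Re=-0.4413 Im=0.0106

Need the full column D^3_{m',-1} for m'=−3..3 at α=2.5559, β=2.2755, γ=5.1834.
cos(β/2)=0.419638, sin(β/2)=0.907692
d^3_{-3,-1}: single k=2 term ⇒ +0.098951;  D = +0.094967+0.027795i
d^3_{-2,-1}: k∈[1..2] ⇒ +0.037352 -0.349518 = -0.312166;  D = +0.201192+0.238682i
d^3_{-1,-1}: k∈[0..2] ⇒ +0.005461 -0.204393 +0.717222 = +0.518290;  D = +0.059308+0.514886i
d^3_{0,-1}: k∈[0..2] ⇒ -0.040917 +0.574316 -0.895688 = -0.362289;  D = -0.164402+0.322840i
d^3_{1,-1}: k∈[0..2] ⇒ +0.153295 -0.956297 +0.559281 = -0.243721;  D = +0.212218-0.119849i
d^3_{2,-1}: k∈[0..1] ⇒ -0.349518 +0.817648 = +0.468130;  D = +0.466931+0.033489i
d^3_{3,-1}: single k=0 term ⇒ +0.462965;  D = -0.366506-0.282860i
Y_3^{m'}(θ=0.7348,φ=5.019) and Σ D·Y over m':
  (+0.0950+0.0278i)·(-0.1000-0.0762i)  (+0.2012+0.2387i)·(-0.2787+0.1962i)  (+0.0593+0.5149i)·(+0.1146+0.3620i)  (-0.1644+0.3228i)·(-0.0685+0.0000i)  (+0.2122-0.1198i)·(-0.1146+0.3620i)  (+0.4669+0.0335i)·(-0.2787-0.1962i)  (-0.3665-0.2829i)·(+0.1000-0.0762i)
Y_3^-1(R⁻¹ n̂) = -0.441342+0.010556i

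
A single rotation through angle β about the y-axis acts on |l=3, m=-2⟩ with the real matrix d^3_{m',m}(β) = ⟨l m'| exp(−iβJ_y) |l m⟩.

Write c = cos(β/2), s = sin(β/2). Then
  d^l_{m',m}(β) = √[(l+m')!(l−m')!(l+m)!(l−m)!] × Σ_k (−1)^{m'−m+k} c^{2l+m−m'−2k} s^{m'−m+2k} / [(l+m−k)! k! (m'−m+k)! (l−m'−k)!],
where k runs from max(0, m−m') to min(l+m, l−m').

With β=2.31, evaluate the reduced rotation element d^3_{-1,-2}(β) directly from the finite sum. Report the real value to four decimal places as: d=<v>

d^3_{-1,-2}(β=2.31) via Wigner's sum:
c=cos(2.31/2)=0.403919, s=sin(2.31/2)=0.914795; N=√[2·24·1·120]=75.894664
Admissible k: 0..1 (factorial args all ≥0)
  k=0: (−1)^1·75.8947/(24)·0.4039^5·0.9148^1 = -0.031102
  k=1: (−1)^2·75.8947/(12)·0.4039^3·0.9148^3 = +0.319068
d^3_{-1,-2}(2.31) = -0.031102 +0.319068 = +0.287965

d=0.2880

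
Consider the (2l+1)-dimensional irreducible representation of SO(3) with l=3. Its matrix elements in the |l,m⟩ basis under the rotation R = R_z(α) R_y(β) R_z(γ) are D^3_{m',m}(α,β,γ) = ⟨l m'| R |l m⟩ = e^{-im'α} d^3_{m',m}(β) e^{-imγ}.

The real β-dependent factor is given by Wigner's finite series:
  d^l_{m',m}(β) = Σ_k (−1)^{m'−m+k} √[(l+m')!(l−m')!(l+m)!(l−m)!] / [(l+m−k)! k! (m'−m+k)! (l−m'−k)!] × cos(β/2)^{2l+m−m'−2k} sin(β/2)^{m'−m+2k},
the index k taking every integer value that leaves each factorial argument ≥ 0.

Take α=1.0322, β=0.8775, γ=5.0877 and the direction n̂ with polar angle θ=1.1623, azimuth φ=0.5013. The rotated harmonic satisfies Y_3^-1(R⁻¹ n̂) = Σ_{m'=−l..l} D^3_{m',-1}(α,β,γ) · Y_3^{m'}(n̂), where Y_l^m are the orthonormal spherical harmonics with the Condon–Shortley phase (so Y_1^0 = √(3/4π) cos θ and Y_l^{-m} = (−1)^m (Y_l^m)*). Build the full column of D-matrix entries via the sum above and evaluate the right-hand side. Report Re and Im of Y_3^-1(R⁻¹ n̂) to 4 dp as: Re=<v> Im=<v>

Need the full column D^3_{m',-1} for m'=−3..3 at α=1.0322, β=0.8775, γ=5.0877.
cos(β/2)=0.905283, sin(β/2)=0.424808
d^3_{-3,-1}: single k=2 term ⇒ +0.469429;  D = -0.152256+0.444051i
d^3_{-2,-1}: k∈[1..2] ⇒ +0.816800 -0.359718 = +0.457082;  D = +0.295117+0.349041i
d^3_{-1,-1}: k∈[0..2] ⇒ +0.550437 -0.969648 +0.160137 = -0.259074;  D = -0.255628+0.042115i
d^3_{0,-1}: k∈[0..2] ⇒ -0.894759 +0.591077 -0.043385 = -0.347067;  D = -0.127222+0.322909i
d^3_{1,-1}: k∈[0..2] ⇒ +0.727236 -0.213516 +0.005877 = +0.519597;  D = -0.317295-0.411466i
d^3_{2,-1}: k∈[0..1] ⇒ -0.359718 +0.039605 = -0.320113;  D = +0.317876-0.037779i
d^3_{3,-1}: single k=0 term ⇒ +0.103368;  D = -0.042178+0.094371i
Y_3^{m'}(θ=1.1623,φ=0.5013) and Σ D·Y over m':
  (-0.1523+0.4441i)·(+0.0216-0.3218i)  (+0.2951+0.3490i)·(+0.1840-0.2882i)  (-0.2556+0.0421i)·(-0.0549+0.0301i)  (-0.1272+0.3229i)·(-0.3278+0.0000i)  (-0.3173-0.4115i)·(+0.0549+0.0301i)  (+0.3179-0.0378i)·(+0.1840+0.2882i)  (-0.0422+0.0944i)·(-0.0216-0.3218i)
Y_3^-1(R⁻¹ n̂) = +0.444546-0.014043i

Re=0.4445 Im=-0.0140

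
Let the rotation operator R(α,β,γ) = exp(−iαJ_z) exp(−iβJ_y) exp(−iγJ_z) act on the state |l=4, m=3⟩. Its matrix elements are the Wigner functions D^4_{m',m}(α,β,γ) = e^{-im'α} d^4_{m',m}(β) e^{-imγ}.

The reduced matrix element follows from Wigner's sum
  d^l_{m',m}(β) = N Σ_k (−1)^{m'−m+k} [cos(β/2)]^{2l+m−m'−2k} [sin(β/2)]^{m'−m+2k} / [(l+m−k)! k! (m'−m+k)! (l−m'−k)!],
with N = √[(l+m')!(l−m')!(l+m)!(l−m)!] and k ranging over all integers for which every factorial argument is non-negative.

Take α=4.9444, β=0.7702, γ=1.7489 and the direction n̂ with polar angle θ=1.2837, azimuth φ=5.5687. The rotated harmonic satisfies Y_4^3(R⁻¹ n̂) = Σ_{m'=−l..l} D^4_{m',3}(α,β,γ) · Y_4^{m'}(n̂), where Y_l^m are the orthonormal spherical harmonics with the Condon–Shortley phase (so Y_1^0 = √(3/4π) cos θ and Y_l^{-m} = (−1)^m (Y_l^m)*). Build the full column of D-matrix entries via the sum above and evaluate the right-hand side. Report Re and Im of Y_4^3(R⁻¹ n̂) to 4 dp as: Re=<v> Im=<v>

Re=0.1743 Im=0.2149

Need the full column D^4_{m',3} for m'=−4..4 at α=4.9444, β=0.7702, γ=1.7489.
cos(β/2)=0.926761, sin(β/2)=0.375652
d^4_{-4,3}: single k=7 term ⇒ +0.002767;  D = -0.001062+0.002555i
d^4_{-3,3}: k∈[6..7] ⇒ +0.016895 -0.000397 = +0.016498;  D = -0.016283-0.002656i
d^4_{-2,3}: k∈[5..6] ⇒ +0.066837 -0.003660 = +0.063176;  D = -0.004437-0.063020i
d^4_{-1,3}: k∈[4..5] ⇒ +0.194326 -0.019157 = +0.175170;  D = +0.167227-0.052151i
d^4_{0,3}: k∈[3..4] ⇒ +0.428804 -0.070452 = +0.358352;  D = +0.182490+0.308405i
d^4_{1,3}: k∈[2..3] ⇒ +0.709655 -0.194326 = +0.515329;  D = -0.371277+0.357375i
d^4_{2,3}: k∈[1..2] ⇒ +0.825322 -0.406799 = +0.418523;  D = -0.351797-0.226715i
d^4_{3,3}: k∈[0..1] ⇒ +0.544179 -0.625857 = -0.081678;  D = -0.027274+0.076990i
d^4_{4,3}: single k=0 term ⇒ -0.623885;  D = -0.620220-0.067522i
Y_4^{m'}(θ=1.2837,φ=5.5687) and Σ D·Y over m':
  (-0.0011+0.0026i)·(-0.3594+0.1048i)  (-0.0163-0.0027i)·(-0.1694+0.2628i)  (-0.0044-0.0630i)·(-0.0191-0.1336i)  (+0.1672-0.0522i)·(-0.2367-0.2053i)  (+0.1825+0.3084i)·(+0.0867+0.0000i)  (-0.3713+0.3574i)·(+0.2367-0.2053i)  (-0.3518-0.2267i)·(-0.0191+0.1336i)  (-0.0273+0.0770i)·(+0.1694+0.2628i)  (-0.6202-0.0675i)·(-0.3594-0.1048i)
Y_4^3(R⁻¹ n̂) = +0.174273+0.214948i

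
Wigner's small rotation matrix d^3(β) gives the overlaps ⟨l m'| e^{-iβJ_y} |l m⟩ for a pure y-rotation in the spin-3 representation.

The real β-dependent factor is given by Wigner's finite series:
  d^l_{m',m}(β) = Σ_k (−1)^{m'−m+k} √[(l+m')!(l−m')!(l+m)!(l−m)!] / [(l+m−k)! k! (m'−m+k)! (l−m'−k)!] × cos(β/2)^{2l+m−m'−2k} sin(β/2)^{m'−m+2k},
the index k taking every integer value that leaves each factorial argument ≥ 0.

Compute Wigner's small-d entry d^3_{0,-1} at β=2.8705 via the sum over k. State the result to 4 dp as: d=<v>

d^3_{0,-1}(β=2.8705) via Wigner's sum:
c=cos(2.8705/2)=0.135132, s=sin(2.8705/2)=0.990828; N=√[6·6·2·24]=41.569219
The bounds max(0,m−m')=0 and min(l+m,l−m')=2 give 3 terms
  k=0: (−1)^1·41.5692/(12)·0.1351^5·0.9908^1 = -0.000155
  k=1: (−1)^2·41.5692/(4)·0.1351^3·0.9908^3 = +0.024945
  k=2: (−1)^3·41.5692/(12)·0.1351^1·0.9908^5 = -0.447032
d^3_{0,-1}(2.8705) = -0.000155 +0.024945 -0.447032 = -0.422242

d=-0.4222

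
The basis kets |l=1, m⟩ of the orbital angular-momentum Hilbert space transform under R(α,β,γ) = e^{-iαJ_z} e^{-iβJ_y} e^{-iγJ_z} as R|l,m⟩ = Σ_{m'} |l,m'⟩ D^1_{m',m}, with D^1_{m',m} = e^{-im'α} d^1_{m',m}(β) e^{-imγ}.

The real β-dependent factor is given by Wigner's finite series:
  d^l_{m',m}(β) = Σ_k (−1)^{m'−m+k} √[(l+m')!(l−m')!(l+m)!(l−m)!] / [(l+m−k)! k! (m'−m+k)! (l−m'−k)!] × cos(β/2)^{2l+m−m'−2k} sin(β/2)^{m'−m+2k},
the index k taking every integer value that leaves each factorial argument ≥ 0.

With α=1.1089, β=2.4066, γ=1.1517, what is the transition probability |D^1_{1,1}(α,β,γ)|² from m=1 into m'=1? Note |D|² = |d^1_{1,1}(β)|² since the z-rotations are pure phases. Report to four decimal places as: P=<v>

Split into d^1_{1,1}(β=2.4066) × two z-phases.
With c≡cos(β/2)=0.359280 and s≡sin(β/2)=0.933230, N=[2·1·2·1]^{1/2}=2.000000
k∈{0} keeps every argument non-negative
  k=0: (−1)^0·2.0000/(2)·0.3593^2·0.9332^0 = +0.129082
d^1_{1,1}(2.4066) = +0.129082
|D^1_{1,1}|² = |d^1_{1,1}(β)|² = (+0.129082)² = 0.016662 (the z-rotation phases have unit modulus)

P=0.0167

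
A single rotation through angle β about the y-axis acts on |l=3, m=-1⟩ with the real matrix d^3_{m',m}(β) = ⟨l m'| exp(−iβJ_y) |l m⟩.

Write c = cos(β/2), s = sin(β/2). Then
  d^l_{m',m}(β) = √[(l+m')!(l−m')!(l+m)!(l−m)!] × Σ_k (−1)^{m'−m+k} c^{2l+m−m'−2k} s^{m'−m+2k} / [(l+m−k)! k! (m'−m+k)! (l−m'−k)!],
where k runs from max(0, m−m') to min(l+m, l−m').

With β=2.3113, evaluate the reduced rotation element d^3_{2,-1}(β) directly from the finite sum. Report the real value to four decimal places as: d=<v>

d=0.5003

d^3_{2,-1}(β=2.3113) via Wigner's sum:
Half-angle: c=0.403324, s=0.915057. N=√(120·1·2·24)=75.894664
Admissible k: 0..1 (factorial args all ≥0)
  k=0: (−1)^3·75.8947/(12)·0.4033^3·0.9151^3 = -0.317934
  k=1: (−1)^4·75.8947/(24)·0.4033^1·0.9151^5 = +0.818268
d^3_{2,-1}(2.3113) = -0.317934 +0.818268 = +0.500334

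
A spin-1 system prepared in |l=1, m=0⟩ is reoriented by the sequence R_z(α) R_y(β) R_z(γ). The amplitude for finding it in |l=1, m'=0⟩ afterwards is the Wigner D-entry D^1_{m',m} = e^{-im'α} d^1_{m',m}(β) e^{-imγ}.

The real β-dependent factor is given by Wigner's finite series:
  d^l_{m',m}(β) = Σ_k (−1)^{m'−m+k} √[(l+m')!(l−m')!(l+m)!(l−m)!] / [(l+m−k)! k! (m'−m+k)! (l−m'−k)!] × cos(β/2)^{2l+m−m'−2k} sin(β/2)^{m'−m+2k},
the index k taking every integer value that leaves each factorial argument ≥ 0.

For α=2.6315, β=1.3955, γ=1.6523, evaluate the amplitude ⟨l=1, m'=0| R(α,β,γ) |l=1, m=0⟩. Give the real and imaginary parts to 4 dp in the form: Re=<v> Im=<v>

Re=0.1744 Im=0.0000

D^1_{0,0}(2.6315,1.3955,1.6523) = e^{-i·0·2.6315}·d^1_{0,0}(1.3955)·e^{-i·0·1.6523}. Compute d first:
With c≡cos(β/2)=0.766290 and s≡sin(β/2)=0.642495, N=[1·1·1·1]^{1/2}=1.000000
k: max(0,(0)−(0))=0 … min(1+(0),1−(0))=1
  k=0: (−1)^0·1.0000/(1)·0.7663^2·0.6425^0 = +0.587200
  k=1: (−1)^1·1.0000/(1)·0.7663^0·0.6425^2 = -0.412800
d^1_{0,0}(1.3955) = +0.587200 -0.412800 = +0.174400
D = (+1.000000+0.000000i)·(+0.174400)·(+1.000000+0.000000i) = +0.174400+0.000000i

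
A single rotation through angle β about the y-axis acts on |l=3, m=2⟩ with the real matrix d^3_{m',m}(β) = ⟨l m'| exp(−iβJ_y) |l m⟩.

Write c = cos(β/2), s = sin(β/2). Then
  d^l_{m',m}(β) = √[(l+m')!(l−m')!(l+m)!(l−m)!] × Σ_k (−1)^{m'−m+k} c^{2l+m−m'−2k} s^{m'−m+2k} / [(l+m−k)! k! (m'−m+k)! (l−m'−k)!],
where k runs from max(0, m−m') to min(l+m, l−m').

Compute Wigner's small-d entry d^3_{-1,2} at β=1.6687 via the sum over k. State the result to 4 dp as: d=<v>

d=0.3052

d^3_{-1,2}(β=1.6687) via Wigner's sum:
c=cos(1.6687/2)=0.671659, s=sin(1.6687/2)=0.740860; N=√[2·24·120·1]=75.894664
The bounds max(0,m−m')=3 and min(l+m,l−m')=4 give 2 terms
  k=3: (−1)^0·75.8947/(12)·0.6717^3·0.7409^3 = +0.779266
  k=4: (−1)^1·75.8947/(24)·0.6717^1·0.7409^5 = -0.474056
d^3_{-1,2}(1.6687) = +0.779266 -0.474056 = +0.305210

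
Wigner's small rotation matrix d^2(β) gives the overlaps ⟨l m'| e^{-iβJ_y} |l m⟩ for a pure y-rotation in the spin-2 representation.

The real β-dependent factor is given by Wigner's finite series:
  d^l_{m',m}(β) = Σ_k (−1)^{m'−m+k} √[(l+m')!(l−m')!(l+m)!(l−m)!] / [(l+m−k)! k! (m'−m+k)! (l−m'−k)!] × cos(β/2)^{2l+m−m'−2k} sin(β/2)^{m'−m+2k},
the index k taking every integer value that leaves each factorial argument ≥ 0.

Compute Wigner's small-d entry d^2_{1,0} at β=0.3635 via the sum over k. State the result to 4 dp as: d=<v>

d^2_{1,0}(β=0.3635) via Wigner's sum:
Half-angle: c=0.983529, s=0.180751. N=√(6·1·2·2)=4.898979
The bounds max(0,m−m')=0 and min(l+m,l−m')=1 give 2 terms
  k=0: (−1)^1·4.8990/(2)·0.9835^3·0.1808^1 = -0.421229
  k=1: (−1)^2·4.8990/(2)·0.9835^1·0.1808^3 = +0.014227
d^2_{1,0}(0.3635) = -0.421229 +0.014227 = -0.407002

d=-0.4070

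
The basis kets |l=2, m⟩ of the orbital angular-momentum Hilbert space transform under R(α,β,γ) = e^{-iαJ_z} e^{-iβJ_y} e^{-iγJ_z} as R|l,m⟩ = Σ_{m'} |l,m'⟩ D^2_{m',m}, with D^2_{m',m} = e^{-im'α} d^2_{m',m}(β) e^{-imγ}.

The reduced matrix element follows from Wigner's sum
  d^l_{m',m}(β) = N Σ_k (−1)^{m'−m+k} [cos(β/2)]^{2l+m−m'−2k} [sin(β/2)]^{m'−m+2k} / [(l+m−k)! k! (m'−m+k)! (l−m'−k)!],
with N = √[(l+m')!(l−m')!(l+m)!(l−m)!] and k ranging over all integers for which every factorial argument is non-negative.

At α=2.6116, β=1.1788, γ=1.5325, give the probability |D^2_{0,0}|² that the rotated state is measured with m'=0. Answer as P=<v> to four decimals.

P=0.0790

Split into d^2_{0,0}(β=1.1788) × two z-phases.
Half-angle: c=0.831274, s=0.555862. N=√(2·2·2·2)=4.000000
Admissible k: 0..2 (factorial args all ≥0)
  k=0: (−1)^0·4.0000/(4)·0.8313^4·0.5559^0 = +0.477505
  k=1: (−1)^1·4.0000/(1)·0.8313^2·0.5559^2 = -0.854050
  k=2: (−1)^2·4.0000/(4)·0.8313^0·0.5559^4 = +0.095470
d^2_{0,0}(1.1788) = +0.477505 -0.854050 +0.095470 = -0.281075
|D^2_{0,0}|² = |d^2_{0,0}(β)|² = (-0.281075)² = 0.079003 (the z-rotation phases have unit modulus)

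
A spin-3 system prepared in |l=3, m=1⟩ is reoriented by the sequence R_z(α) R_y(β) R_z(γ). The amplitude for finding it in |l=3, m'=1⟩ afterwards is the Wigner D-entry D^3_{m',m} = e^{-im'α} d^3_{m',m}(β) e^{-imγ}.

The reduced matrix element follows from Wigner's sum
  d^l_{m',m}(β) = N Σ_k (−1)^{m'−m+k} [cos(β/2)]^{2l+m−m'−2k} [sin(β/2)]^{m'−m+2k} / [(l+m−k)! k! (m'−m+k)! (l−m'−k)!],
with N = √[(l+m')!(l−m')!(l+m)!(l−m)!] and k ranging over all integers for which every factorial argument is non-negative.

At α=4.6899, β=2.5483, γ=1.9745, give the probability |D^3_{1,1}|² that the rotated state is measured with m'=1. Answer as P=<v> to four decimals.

P=0.1414

First d^3_{1,1}(β=2.5483), then the phase factors e^{-i(1)α} and e^{-i(1)γ}:
Half-angle: c=0.292315, s=0.956322. N=√(24·2·24·2)=48.000000
k∈{0,1,2} keeps every argument non-negative
  k=0: (−1)^0·48.0000/(48)·0.2923^6·0.9563^0 = +0.000624
  k=1: (−1)^1·48.0000/(6)·0.2923^4·0.9563^2 = -0.053420
  k=2: (−1)^2·48.0000/(8)·0.2923^2·0.9563^4 = +0.428814
d^3_{1,1}(2.5483) = +0.000624 -0.053420 +0.428814 = +0.376019
|D^3_{1,1}|² = |d^3_{1,1}(β)|² = (+0.376019)² = 0.141390 (the z-rotation phases have unit modulus)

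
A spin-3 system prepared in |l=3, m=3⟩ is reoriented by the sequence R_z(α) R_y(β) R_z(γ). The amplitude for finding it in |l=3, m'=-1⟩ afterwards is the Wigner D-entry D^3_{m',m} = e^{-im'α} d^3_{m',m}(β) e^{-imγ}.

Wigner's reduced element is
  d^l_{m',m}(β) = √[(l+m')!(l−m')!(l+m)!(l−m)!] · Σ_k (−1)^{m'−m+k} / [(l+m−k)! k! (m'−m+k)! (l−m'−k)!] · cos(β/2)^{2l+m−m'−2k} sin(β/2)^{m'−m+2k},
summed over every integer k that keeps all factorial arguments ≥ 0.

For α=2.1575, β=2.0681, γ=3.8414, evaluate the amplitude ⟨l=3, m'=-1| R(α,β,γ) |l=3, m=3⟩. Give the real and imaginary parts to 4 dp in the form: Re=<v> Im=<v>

Re=-0.5514 Im=-0.0321

Split into d^3_{-1,3}(β=2.0681) × two z-phases.
With c≡cos(β/2)=0.511343 and s≡sin(β/2)=0.859377, N=[2·24·720·1]^{1/2}=185.903201
The bounds max(0,m−m')=4 and min(l+m,l−m')=4 give 1 term
  k=4: (−1)^0·185.9032/(48)·0.5113^2·0.8594^4 = +0.552337
d^3_{-1,3}(2.0681) = +0.552337
Attach z-rotation phases: D = e^{-i(-1)(2.1575)}·(+0.552337)·e^{-i(3)(3.8414)} = -0.551406-0.032061i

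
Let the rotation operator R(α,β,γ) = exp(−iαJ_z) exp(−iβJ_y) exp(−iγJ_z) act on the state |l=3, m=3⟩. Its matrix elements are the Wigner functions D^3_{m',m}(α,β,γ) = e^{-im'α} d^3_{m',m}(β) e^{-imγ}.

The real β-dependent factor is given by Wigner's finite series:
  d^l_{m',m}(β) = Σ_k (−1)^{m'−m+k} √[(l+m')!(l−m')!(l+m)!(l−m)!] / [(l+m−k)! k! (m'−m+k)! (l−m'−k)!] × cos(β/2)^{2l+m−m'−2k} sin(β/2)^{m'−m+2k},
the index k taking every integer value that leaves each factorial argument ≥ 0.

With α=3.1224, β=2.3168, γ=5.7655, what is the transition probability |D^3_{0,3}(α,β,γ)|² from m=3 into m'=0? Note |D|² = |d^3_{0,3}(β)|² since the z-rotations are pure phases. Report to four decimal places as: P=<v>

D^3_{0,3}(3.1224,2.3168,5.7655) = e^{-i·0·3.1224}·d^3_{0,3}(2.3168)·e^{-i·3·5.7655}. Compute d first:
Half-angle: c=0.400806, s=0.916163. N=√(6·6·720·1)=160.996894
Admissible k: 3..3 (factorial args all ≥0)
  k=3: (−1)^0·160.9969/(36)·0.4008^3·0.9162^3 = +0.221430
d^3_{0,3}(2.3168) = +0.221430
|D^3_{0,3}|² = |d^3_{0,3}(β)|² = (+0.221430)² = 0.049031 (the z-rotation phases have unit modulus)

P=0.0490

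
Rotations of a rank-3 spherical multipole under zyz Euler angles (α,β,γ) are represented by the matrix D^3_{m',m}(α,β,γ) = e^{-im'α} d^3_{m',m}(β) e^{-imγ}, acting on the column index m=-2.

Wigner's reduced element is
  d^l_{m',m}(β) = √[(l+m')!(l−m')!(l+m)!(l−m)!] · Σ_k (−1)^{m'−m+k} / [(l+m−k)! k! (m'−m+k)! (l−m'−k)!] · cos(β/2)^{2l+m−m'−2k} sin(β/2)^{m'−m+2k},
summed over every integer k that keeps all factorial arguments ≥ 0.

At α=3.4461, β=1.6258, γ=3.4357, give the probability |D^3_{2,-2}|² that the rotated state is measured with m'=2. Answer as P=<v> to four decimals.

Split into d^3_{2,-2}(β=1.6258) × two z-phases.
With c≡cos(β/2)=0.687395 and s≡sin(β/2)=0.726284, N=[120·1·1·120]^{1/2}=120.000000
k: max(0,(-2)−(2))=0 … min(3+(-2),3−(2))=1
  k=0: (−1)^4·120.0000/(24)·0.6874^2·0.7263^4 = +0.657367
  k=1: (−1)^5·120.0000/(120)·0.6874^0·0.7263^6 = -0.146770
d^3_{2,-2}(1.6258) = +0.657367 -0.146770 = +0.510597
|D^3_{2,-2}|² = |d^3_{2,-2}(β)|² = (+0.510597)² = 0.260709 (the z-rotation phases have unit modulus)

P=0.2607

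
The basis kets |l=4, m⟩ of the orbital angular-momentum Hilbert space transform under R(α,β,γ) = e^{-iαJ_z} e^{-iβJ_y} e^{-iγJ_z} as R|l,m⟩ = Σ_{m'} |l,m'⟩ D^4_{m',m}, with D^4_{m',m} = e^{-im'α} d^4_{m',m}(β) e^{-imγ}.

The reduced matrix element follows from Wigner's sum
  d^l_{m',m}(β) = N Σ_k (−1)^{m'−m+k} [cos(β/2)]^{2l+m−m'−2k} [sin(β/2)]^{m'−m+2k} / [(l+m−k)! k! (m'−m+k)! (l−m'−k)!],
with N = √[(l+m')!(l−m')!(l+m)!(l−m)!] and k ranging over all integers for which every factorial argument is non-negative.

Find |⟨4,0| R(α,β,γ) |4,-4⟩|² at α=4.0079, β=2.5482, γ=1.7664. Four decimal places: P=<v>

P=0.0026

First d^4_{0,-4}(β=2.5482), then the phase factors e^{-i(0)α} and e^{-i(-4)γ}:
Half-angle: c=0.292362, s=0.956308. N=√(24·24·1·40320)=4819.161753
k∈{0} keeps every argument non-negative
  k=0: (−1)^4·4819.1618/(576)·0.2924^4·0.9563^4 = +0.051124
d^4_{0,-4}(2.5482) = +0.051124
|D^4_{0,-4}|² = |d^4_{0,-4}(β)|² = (+0.051124)² = 0.002614 (the z-rotation phases have unit modulus)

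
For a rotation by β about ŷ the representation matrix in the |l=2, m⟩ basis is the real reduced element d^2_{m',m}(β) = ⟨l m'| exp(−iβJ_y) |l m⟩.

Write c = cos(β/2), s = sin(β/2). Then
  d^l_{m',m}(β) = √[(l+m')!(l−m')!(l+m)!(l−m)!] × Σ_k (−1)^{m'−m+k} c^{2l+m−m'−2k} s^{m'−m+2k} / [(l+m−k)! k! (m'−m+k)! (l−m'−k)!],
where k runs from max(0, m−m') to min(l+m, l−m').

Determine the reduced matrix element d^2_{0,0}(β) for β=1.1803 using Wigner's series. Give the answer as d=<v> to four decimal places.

d=-0.2827

d^2_{0,0}(β=1.1803) via Wigner's sum:
Half-angle: c=0.830857, s=0.556486. N=√(2·2·2·2)=4.000000
The bounds max(0,m−m')=0 and min(l+m,l−m')=2 give 3 terms
  k=0: (−1)^0·4.0000/(4)·0.8309^4·0.5565^0 = +0.476547
  k=1: (−1)^1·4.0000/(1)·0.8309^2·0.5565^2 = -0.855108
  k=2: (−1)^2·4.0000/(4)·0.8309^0·0.5565^4 = +0.095899
d^2_{0,0}(1.1803) = +0.476547 -0.855108 +0.095899 = -0.282661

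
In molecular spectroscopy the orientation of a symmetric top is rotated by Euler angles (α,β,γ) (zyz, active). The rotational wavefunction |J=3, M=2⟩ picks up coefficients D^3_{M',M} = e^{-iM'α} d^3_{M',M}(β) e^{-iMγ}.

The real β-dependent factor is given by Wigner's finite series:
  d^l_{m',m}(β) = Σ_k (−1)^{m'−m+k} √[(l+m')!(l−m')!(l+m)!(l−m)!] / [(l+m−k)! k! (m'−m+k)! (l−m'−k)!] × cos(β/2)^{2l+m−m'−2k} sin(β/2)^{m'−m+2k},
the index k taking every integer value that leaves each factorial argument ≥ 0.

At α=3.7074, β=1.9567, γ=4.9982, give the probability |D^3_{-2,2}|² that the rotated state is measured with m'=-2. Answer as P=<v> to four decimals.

D^3_{-2,2}(3.7074,1.9567,4.9982) = e^{-i·-2·3.7074}·d^3_{-2,2}(1.9567)·e^{-i·2·4.9982}. Compute d first:
With c≡cos(β/2)=0.558392 and s≡sin(β/2)=0.829577, N=[1·120·120·1]^{1/2}=120.000000
Admissible k: 4..5 (factorial args all ≥0)
  k=4: (−1)^0·120.0000/(24)·0.5584^2·0.8296^4 = +0.738373
  k=5: (−1)^1·120.0000/(120)·0.5584^0·0.8296^6 = -0.325942
d^3_{-2,2}(1.9567) = +0.738373 -0.325942 = +0.412431
|D^3_{-2,2}|² = |d^3_{-2,2}(β)|² = (+0.412431)² = 0.170099 (the z-rotation phases have unit modulus)

P=0.1701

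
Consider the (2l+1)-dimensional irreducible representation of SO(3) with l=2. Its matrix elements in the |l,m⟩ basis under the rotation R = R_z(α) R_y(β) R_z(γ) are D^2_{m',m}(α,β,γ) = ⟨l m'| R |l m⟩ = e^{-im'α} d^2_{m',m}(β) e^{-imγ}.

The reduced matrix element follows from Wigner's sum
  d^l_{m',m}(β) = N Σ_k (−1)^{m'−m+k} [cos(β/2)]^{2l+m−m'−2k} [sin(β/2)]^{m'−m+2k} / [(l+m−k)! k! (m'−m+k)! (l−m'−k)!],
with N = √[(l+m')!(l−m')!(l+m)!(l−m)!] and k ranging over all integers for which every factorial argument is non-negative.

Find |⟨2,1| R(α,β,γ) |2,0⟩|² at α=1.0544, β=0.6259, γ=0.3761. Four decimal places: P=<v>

P=0.3381

D^2_{1,0}(1.0544,0.6259,0.3761) = e^{-i·1·1.0544}·d^2_{1,0}(0.6259)·e^{-i·0·0.3761}. Compute d first:
Half-angle: c=0.951430, s=0.307867. N=√(6·1·2·2)=4.898979
The bounds max(0,m−m')=0 and min(l+m,l−m')=1 give 2 terms
  k=0: (−1)^1·4.8990/(2)·0.9514^3·0.3079^1 = -0.649484
  k=1: (−1)^2·4.8990/(2)·0.9514^1·0.3079^3 = +0.068005
d^2_{1,0}(0.6259) = -0.649484 +0.068005 = -0.581479
|D^2_{1,0}|² = |d^2_{1,0}(β)|² = (-0.581479)² = 0.338117 (the z-rotation phases have unit modulus)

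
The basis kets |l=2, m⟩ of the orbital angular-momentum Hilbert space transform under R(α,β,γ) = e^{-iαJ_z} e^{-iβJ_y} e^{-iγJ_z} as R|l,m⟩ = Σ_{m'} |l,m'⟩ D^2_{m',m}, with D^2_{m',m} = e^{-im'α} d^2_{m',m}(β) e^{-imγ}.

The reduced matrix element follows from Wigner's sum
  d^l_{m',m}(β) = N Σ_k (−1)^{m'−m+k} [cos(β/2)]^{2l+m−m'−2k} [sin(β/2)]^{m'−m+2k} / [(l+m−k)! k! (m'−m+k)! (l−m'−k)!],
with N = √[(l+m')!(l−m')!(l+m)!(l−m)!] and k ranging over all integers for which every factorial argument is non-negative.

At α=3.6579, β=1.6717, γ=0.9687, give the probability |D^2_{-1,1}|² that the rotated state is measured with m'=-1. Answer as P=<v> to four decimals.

P=0.1931

Split into d^2_{-1,1}(β=1.6717) × two z-phases.
With c≡cos(β/2)=0.670547 and s≡sin(β/2)=0.741867, N=[1·6·6·1]^{1/2}=6.000000
Admissible k: 2..3 (factorial args all ≥0)
  k=2: (−1)^0·6.0000/(2)·0.6705^2·0.7419^2 = +0.742390
  k=3: (−1)^1·6.0000/(6)·0.6705^0·0.7419^4 = -0.302903
d^2_{-1,1}(1.6717) = +0.742390 -0.302903 = +0.439487
|D^2_{-1,1}|² = |d^2_{-1,1}(β)|² = (+0.439487)² = 0.193149 (the z-rotation phases have unit modulus)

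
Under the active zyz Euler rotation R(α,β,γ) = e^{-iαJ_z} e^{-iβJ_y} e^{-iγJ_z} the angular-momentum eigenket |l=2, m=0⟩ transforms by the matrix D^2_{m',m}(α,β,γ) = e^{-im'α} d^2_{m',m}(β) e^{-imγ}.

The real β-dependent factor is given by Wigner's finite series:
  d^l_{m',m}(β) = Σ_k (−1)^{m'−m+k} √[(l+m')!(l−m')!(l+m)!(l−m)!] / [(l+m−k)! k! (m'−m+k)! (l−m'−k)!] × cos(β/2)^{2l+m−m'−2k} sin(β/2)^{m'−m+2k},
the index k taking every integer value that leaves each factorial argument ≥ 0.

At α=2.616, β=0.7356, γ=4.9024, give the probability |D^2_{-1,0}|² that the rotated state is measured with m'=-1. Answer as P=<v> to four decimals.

P=0.3713

D^2_{-1,0}(2.616,0.7356,4.9024) = e^{-i·-1·2.616}·d^2_{-1,0}(0.7356)·e^{-i·0·4.9024}. Compute d first:
Half-angle: c=0.933121, s=0.359563. N=√(1·6·2·2)=4.898979
Admissible k: 1..2 (factorial args all ≥0)
  k=1: (−1)^0·4.8990/(2)·0.9331^3·0.3596^1 = +0.715590
  k=2: (−1)^1·4.8990/(2)·0.9331^1·0.3596^3 = -0.106253
d^2_{-1,0}(0.7356) = +0.715590 -0.106253 = +0.609338
|D^2_{-1,0}|² = |d^2_{-1,0}(β)|² = (+0.609338)² = 0.371292 (the z-rotation phases have unit modulus)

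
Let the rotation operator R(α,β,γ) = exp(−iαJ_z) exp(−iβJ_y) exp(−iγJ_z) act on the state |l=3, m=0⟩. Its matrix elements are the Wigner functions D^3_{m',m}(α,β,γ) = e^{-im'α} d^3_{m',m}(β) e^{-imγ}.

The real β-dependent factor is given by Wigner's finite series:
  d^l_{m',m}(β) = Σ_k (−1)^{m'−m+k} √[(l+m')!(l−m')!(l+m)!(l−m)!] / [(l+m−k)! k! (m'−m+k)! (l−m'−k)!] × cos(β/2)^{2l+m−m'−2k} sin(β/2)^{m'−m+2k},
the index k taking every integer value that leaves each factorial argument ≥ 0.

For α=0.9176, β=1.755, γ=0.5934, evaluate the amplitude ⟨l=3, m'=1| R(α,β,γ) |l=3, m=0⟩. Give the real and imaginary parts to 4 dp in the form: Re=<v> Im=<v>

Re=0.2153 Im=-0.2814

Split into d^3_{1,0}(β=1.755) × two z-phases.
Half-angle: c=0.639076, s=0.769144. N=√(24·2·6·6)=41.569219
The bounds max(0,m−m')=0 and min(l+m,l−m')=2 give 3 terms
  k=0: (−1)^1·41.5692/(12)·0.6391^5·0.7691^1 = -0.284028
  k=1: (−1)^2·41.5692/(4)·0.6391^3·0.7691^3 = +1.234217
  k=2: (−1)^3·41.5692/(12)·0.6391^1·0.7691^5 = -0.595909
d^3_{1,0}(1.755) = -0.284028 +1.234217 -0.595909 = +0.354280
Phases: e^{-i·(1)·0.9176}=+0.607728-0.794145i, e^{-i·(0)·0.5934}=+1.000000+0.000000i ⇒ D=+0.215306-0.281350i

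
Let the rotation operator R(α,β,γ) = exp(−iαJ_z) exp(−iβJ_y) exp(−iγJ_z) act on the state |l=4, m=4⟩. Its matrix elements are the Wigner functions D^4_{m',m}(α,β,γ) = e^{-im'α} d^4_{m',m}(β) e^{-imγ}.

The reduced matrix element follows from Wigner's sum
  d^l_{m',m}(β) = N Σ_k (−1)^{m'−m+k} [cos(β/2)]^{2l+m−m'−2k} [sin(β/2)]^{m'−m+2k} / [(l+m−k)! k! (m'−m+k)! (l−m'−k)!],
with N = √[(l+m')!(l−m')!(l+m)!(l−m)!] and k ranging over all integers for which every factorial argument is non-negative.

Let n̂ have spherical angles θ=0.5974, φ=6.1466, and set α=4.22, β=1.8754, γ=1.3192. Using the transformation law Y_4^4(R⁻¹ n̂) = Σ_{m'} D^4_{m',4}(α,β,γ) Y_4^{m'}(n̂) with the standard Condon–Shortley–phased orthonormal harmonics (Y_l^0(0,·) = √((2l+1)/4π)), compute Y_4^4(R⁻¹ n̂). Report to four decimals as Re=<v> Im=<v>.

Need the full column D^4_{m',4} for m'=−4..4 at α=4.22, β=1.8754, γ=1.3192.
cos(β/2)=0.591644, sin(β/2)=0.806199
d^4_{-4,4}: single k=8 term ⇒ +0.178460;  D = +0.101886-0.146516i
d^4_{-3,4}: single k=7 term ⇒ +0.370427;  D = +0.168019+0.330130i
d^4_{-2,4}: single k=6 term ⇒ +0.508575;  D = -0.508456-0.010988i
d^4_{-1,4}: single k=5 term ⇒ +0.527822;  D = +0.259510-0.459620i
d^4_{0,4}: single k=4 term ⇒ +0.433072;  D = +0.231658+0.365904i
d^4_{1,4}: single k=3 term ⇒ +0.284265;  D = -0.283528+0.020456i
d^4_{2,4}: single k=2 term ⇒ +0.147512;  D = +0.060199-0.134669i
d^4_{3,4}: single k=1 term ⇒ +0.057864;  D = +0.035388+0.045782i
d^4_{4,4}: single k=0 term ⇒ +0.015014;  D = -0.014808+0.002476i
Y_4^{m'}(θ=0.5974,φ=6.1466) and Σ D·Y over m':
  (+0.1019-0.1465i)·(+0.0379+0.0230i)  (+0.1680+0.3301i)·(+0.1689+0.0734i)  (-0.5085-0.0110i)·(+0.3858+0.1081i)  (+0.2595-0.4596i)·(+0.3891+0.0535i)  (+0.2317+0.3659i)·(-0.1219+0.0000i)  (-0.2835+0.0205i)·(-0.3891+0.0535i)  (+0.0602-0.1347i)·(+0.3858-0.1081i)  (+0.0354+0.0458i)·(-0.1689+0.0734i)  (-0.0148+0.0025i)·(+0.0379-0.0230i)
Y_4^4(R⁻¹ n̂) = +0.021809-0.290151i

Re=0.0218 Im=-0.2902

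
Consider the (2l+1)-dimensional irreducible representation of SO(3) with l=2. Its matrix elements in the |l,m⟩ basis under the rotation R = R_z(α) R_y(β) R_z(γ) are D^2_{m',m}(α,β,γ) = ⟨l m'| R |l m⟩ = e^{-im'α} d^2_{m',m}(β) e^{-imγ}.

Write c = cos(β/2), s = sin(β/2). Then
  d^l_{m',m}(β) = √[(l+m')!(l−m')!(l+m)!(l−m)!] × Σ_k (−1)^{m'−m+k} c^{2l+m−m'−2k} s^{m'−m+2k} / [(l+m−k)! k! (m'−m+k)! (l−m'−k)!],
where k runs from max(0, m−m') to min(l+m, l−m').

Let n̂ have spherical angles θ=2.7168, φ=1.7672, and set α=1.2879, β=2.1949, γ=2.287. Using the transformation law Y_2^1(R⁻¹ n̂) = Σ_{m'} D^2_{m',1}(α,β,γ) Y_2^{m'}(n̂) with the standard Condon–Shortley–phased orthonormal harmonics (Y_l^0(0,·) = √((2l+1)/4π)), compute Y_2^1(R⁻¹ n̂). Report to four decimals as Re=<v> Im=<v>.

Re=0.1292 Im=0.3339

Need the full column D^2_{m',1} for m'=−2..2 at α=1.2879, β=2.1949, γ=2.287.
cos(β/2)=0.455867, sin(β/2)=0.890048
d^2_{-2,1}: single k=3 term ⇒ +0.642848;  D = +0.616225+0.183084i
d^2_{-1,1}: k∈[2..3] ⇒ +0.493884 -0.627557 = -0.133674;  D = -0.072325+0.112417i
d^2_{0,1}: k∈[1..2] ⇒ +0.206540 -0.787325 = -0.580785;  D = +0.381300+0.438088i
d^2_{1,1}: k∈[0..1] ⇒ +0.043187 -0.493884 = -0.450697;  D = +0.409044-0.189236i
d^2_{2,1}: single k=0 term ⇒ -0.168639;  D = -0.025270-0.166735i
Y_2^{m'}(θ=2.7168,φ=1.7672) and Σ D·Y over m':
  (+0.6162+0.1831i)·(-0.0606+0.0251i)  (-0.0723+0.1124i)·(+0.0566+0.2845i)  (+0.3813+0.4381i)·(+0.4701+0.0000i)  (+0.4090-0.1892i)·(-0.0566+0.2845i)  (-0.0253-0.1667i)·(-0.0606-0.0251i)
Y_2^1(R⁻¹ n̂) = +0.129240+0.333932i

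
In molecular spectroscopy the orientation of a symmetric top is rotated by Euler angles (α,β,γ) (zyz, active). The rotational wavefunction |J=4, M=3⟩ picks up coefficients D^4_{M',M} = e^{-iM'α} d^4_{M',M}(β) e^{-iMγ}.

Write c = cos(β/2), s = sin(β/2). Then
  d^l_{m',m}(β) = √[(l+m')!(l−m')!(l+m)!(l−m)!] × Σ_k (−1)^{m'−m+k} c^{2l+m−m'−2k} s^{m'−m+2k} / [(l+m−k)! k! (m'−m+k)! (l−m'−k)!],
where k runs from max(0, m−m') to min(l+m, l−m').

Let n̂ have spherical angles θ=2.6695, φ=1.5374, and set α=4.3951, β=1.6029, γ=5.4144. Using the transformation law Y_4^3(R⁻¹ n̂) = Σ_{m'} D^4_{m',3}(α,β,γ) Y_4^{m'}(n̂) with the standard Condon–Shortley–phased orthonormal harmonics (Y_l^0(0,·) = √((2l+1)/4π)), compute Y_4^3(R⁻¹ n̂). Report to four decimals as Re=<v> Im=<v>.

Need the full column D^4_{m',3} for m'=−4..4 at α=4.3951, β=1.6029, γ=5.4144.
cos(β/2)=0.695666, sin(β/2)=0.718366
d^4_{-4,3}: single k=7 term ⇒ +0.194251;  D = +0.044965+0.188976i
d^4_{-3,3}: k∈[6..7] ⇒ +0.465556 -0.070919 = +0.394637;  D = -0.393256-0.032990i
d^4_{-2,3}: k∈[5..6] ⇒ +0.722961 -0.256970 = +0.465990;  D = +0.181886-0.429027i
d^4_{-1,3}: k∈[4..5] ⇒ +0.825094 -0.527891 = +0.297203;  D = +0.223778+0.195584i
d^4_{0,3}: k∈[3..4] ⇒ +0.714667 -0.762068 = -0.047400;  D = +0.040771-0.024176i
d^4_{1,3}: k∈[2..3] ⇒ +0.464264 -0.825094 = -0.360830;  D = +0.078021+0.352294i
d^4_{2,3}: k∈[1..2] ⇒ +0.211941 -0.677993 = -0.466052;  D = -0.463754-0.046222i
d^4_{3,3}: k∈[0..1] ⇒ +0.054854 -0.409443 = -0.354589;  D = +0.143495-0.324257i
d^4_{4,3}: single k=0 term ⇒ -0.160212;  D = +0.118966+0.107308i
Y_4^{m'}(θ=2.6695,φ=1.5374) and Σ D·Y over m':
  (+0.0450+0.1890i)·(+0.0188+0.0025i)  (-0.3933-0.0330i)·(+0.0105-0.1043i)  (+0.1819-0.4290i)·(-0.3142-0.0210i)  (+0.2238+0.1956i)·(-0.0163+0.4888i)  (+0.0408-0.0242i)·(+0.1296+0.0000i)  (+0.0780+0.3523i)·(+0.0163+0.4888i)  (-0.4638-0.0462i)·(-0.3142+0.0210i)  (+0.1435-0.3243i)·(-0.0105-0.1043i)  (+0.1190+0.1073i)·(+0.0188-0.0025i)
Y_4^3(R⁻¹ n̂) = -0.224389+0.317183i

Re=-0.2244 Im=0.3172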